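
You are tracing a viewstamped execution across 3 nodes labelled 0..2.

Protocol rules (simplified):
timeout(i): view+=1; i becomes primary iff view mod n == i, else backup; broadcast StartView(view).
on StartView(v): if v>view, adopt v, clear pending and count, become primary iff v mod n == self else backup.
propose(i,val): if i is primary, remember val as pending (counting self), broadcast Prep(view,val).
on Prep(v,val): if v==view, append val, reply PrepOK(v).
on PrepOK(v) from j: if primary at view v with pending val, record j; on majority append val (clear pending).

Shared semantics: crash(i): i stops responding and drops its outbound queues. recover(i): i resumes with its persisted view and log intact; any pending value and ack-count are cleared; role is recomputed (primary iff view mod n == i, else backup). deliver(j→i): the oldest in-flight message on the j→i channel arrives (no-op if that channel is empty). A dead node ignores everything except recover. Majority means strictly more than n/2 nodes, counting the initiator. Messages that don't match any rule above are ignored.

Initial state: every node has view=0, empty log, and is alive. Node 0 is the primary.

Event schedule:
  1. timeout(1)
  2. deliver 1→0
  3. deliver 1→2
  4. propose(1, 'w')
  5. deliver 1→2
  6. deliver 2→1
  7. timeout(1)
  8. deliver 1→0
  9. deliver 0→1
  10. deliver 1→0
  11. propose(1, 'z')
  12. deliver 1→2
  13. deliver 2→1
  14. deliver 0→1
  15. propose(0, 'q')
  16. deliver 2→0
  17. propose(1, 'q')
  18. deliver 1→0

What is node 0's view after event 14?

1. timeout(1):  <1:prim v1 ->
2. deliver 1→0:  <0:back v1 ->
3. deliver 1→2:  <2:back v1 ->
4. propose(1,'w'):  nop
5. deliver 1→2:  <2:back v1 w>
6. deliver 2→1:  <1:prim v1 w>
7. timeout(1):  <1:back v2 w>
8. deliver 1→0:  <0:back v1 w>
9. deliver 0→1:  nop
10. deliver 1→0:  <0:back v2 w>
11. propose(1,'z'):  nop
12. deliver 1→2:  <2:prim v2 w>
13. deliver 2→1:  nop
14. deliver 0→1:  nop

2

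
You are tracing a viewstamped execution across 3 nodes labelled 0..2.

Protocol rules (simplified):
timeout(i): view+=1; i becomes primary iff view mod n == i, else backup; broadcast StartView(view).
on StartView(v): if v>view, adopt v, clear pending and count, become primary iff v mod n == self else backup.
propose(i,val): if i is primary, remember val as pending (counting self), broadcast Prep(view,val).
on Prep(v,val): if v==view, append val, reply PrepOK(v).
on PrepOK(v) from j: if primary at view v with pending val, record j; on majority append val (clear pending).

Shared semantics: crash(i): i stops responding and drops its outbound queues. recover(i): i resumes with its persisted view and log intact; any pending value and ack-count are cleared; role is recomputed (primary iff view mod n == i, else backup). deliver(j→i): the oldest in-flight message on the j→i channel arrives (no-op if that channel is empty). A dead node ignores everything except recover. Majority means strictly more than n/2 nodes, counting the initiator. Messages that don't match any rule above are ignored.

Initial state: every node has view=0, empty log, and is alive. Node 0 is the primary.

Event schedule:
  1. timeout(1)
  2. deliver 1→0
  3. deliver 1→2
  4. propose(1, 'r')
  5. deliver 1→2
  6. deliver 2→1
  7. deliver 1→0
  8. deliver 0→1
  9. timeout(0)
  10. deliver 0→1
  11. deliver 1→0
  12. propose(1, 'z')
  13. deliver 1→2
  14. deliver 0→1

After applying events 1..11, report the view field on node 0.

step 1 timeout(1): 1={prim,v=1,log=-}
step 2 deliver 1→0: 0={back,v=1,log=-}
step 3 deliver 1→2: 2={back,v=1,log=-}
step 4 propose(1,'r'): —
step 5 deliver 1→2: 2={back,v=1,log=r}
step 6 deliver 2→1: 1={prim,v=1,log=r}
step 7 deliver 1→0: 0={back,v=1,log=r}
step 8 deliver 0→1: —
step 9 timeout(0): 0={back,v=2,log=r}
step 10 deliver 0→1: 1={back,v=2,log=r}
step 11 deliver 1→0: —

2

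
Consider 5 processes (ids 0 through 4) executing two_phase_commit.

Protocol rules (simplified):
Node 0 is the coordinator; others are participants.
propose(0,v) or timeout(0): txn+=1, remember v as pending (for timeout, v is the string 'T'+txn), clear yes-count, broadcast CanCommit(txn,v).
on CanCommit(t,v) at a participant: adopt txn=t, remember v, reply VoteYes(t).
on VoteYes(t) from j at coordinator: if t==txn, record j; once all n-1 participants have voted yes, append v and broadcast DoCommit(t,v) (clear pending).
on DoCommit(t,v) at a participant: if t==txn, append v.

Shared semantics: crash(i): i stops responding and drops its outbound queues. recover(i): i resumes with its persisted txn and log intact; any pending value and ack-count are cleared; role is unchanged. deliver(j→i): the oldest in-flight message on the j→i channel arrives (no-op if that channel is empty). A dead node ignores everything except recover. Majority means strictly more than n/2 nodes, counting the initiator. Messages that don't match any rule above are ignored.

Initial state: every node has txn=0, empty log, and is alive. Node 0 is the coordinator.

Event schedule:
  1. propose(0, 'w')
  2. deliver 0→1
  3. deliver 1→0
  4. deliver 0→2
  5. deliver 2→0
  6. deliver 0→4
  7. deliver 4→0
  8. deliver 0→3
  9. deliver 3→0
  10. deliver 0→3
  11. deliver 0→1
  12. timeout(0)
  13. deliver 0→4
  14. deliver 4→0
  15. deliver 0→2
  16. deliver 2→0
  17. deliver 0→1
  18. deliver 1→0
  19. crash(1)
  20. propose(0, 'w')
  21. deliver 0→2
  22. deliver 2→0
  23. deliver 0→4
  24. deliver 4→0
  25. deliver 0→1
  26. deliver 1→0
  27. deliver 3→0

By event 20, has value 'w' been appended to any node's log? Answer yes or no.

yes

after 1 — propose(0,'w'): n0:coor/t1/[-]
after 2 — deliver 0→1: n1:part/t1/[-]
after 3 — deliver 1→0: ·
after 4 — deliver 0→2: n2:part/t1/[-]
after 5 — deliver 2→0: ·
after 6 — deliver 0→4: n4:part/t1/[-]
after 7 — deliver 4→0: ·
after 8 — deliver 0→3: n3:part/t1/[-]
after 9 — deliver 3→0: n0:coor/t1/[w]
after 10 — deliver 0→3: n3:part/t1/[w]
after 11 — deliver 0→1: n1:part/t1/[w]
after 12 — timeout(0): n0:coor/t2/[w]
after 13 — deliver 0→4: n4:part/t1/[w]
after 14 — deliver 4→0: ·
after 15 — deliver 0→2: n2:part/t1/[w]
after 16 — deliver 2→0: ·
after 17 — deliver 0→1: n1:part/t2/[w]
after 18 — deliver 1→0: ·
after 19 — crash(1): n1:✗part/t2/[w]
after 20 — propose(0,'w'): n0:coor/t3/[w]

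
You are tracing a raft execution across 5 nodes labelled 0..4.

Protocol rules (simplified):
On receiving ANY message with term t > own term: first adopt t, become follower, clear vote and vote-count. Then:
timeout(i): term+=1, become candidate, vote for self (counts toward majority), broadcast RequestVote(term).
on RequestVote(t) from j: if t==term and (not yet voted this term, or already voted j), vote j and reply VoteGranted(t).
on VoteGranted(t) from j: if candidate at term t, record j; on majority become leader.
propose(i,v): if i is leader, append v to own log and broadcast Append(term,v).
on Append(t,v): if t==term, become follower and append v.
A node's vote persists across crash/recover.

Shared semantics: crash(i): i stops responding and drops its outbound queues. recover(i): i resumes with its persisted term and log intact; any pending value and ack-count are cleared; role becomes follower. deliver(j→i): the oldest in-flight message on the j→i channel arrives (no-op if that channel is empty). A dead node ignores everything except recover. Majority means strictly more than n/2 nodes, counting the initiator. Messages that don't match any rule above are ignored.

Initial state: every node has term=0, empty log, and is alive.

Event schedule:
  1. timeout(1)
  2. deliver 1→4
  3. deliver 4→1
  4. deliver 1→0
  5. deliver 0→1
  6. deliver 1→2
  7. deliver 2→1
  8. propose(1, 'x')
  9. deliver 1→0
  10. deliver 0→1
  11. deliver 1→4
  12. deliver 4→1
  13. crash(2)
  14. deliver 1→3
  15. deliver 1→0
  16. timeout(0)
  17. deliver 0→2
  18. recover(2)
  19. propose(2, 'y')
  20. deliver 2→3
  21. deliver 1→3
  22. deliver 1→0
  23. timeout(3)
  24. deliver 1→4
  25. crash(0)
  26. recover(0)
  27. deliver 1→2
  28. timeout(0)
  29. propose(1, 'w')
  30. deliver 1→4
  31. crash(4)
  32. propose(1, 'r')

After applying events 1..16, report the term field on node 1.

1

after 1 — timeout(1): n1:cand/t1/[-]
after 2 — deliver 1→4: n4:foll/t1/[-]
after 3 — deliver 4→1: ·
after 4 — deliver 1→0: n0:foll/t1/[-]
after 5 — deliver 0→1: n1:lead/t1/[-]
after 6 — deliver 1→2: n2:foll/t1/[-]
after 7 — deliver 2→1: ·
after 8 — propose(1,'x'): n1:lead/t1/[x]
after 9 — deliver 1→0: n0:foll/t1/[x]
after 10 — deliver 0→1: ·
after 11 — deliver 1→4: n4:foll/t1/[x]
after 12 — deliver 4→1: ·
after 13 — crash(2): n2:✗foll/t1/[-]
after 14 — deliver 1→3: n3:foll/t1/[-]
after 15 — deliver 1→0: ·
after 16 — timeout(0): n0:cand/t2/[x]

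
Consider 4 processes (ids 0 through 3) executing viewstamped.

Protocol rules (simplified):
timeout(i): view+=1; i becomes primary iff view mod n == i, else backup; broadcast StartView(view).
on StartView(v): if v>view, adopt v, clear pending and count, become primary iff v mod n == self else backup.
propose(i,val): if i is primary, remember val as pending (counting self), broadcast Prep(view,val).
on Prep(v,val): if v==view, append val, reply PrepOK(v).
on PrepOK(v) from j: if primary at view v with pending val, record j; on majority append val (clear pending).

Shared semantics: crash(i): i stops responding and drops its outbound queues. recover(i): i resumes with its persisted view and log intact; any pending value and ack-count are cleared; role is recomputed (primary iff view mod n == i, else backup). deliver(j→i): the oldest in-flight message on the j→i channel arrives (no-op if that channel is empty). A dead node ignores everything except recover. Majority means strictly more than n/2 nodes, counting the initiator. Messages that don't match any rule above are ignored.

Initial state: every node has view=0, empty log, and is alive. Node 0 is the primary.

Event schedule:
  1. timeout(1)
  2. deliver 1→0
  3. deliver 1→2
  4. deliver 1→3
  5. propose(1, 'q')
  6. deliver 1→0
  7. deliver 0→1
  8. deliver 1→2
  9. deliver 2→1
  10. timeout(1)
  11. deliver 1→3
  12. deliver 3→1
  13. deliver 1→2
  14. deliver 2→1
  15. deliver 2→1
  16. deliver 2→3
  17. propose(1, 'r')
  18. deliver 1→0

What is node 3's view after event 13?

1

1. timeout(1):  <1:prim v1 ->
2. deliver 1→0:  <0:back v1 ->
3. deliver 1→2:  <2:back v1 ->
4. deliver 1→3:  <3:back v1 ->
5. propose(1,'q'):  nop
6. deliver 1→0:  <0:back v1 q>
7. deliver 0→1:  nop
8. deliver 1→2:  <2:back v1 q>
9. deliver 2→1:  <1:prim v1 q>
10. timeout(1):  <1:back v2 q>
11. deliver 1→3:  <3:back v1 q>
12. deliver 3→1:  nop
13. deliver 1→2:  <2:prim v2 q>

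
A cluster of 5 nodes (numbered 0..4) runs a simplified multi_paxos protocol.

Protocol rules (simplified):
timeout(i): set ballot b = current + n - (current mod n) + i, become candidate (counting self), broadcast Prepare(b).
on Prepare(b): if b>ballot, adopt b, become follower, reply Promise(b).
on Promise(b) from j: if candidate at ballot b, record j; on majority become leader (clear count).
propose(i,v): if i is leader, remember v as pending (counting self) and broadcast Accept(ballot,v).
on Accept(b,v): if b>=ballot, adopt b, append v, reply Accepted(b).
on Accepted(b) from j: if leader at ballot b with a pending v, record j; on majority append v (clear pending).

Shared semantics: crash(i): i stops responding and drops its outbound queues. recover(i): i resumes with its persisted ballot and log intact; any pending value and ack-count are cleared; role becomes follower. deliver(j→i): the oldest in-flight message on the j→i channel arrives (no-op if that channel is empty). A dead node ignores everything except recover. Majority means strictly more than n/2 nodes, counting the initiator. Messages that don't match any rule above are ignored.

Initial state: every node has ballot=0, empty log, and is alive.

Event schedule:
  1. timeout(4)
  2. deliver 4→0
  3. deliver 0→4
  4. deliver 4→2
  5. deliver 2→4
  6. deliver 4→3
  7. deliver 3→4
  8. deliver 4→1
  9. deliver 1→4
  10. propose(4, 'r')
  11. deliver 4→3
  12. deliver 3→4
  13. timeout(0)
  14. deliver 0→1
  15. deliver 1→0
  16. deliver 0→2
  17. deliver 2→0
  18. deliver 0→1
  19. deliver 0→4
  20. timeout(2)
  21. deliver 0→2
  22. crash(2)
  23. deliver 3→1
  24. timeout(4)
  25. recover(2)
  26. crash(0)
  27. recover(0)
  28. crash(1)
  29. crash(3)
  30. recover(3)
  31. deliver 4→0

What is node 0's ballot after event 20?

10

[1] timeout(4) → N4(cand b9 [-])
[2] deliver 4→0 → N0(foll b9 [-])
[3] deliver 0→4 → ∅
[4] deliver 4→2 → N2(foll b9 [-])
[5] deliver 2→4 → N4(lead b9 [-])
[6] deliver 4→3 → N3(foll b9 [-])
[7] deliver 3→4 → ∅
[8] deliver 4→1 → N1(foll b9 [-])
[9] deliver 1→4 → ∅
[10] propose(4,'r') → ∅
[11] deliver 4→3 → N3(foll b9 [r])
[12] deliver 3→4 → ∅
[13] timeout(0) → N0(cand b10 [-])
[14] deliver 0→1 → N1(foll b10 [-])
[15] deliver 1→0 → ∅
[16] deliver 0→2 → N2(foll b10 [-])
[17] deliver 2→0 → N0(lead b10 [-])
[18] deliver 0→1 → ∅
[19] deliver 0→4 → N4(foll b10 [-])
[20] timeout(2) → N2(cand b17 [-])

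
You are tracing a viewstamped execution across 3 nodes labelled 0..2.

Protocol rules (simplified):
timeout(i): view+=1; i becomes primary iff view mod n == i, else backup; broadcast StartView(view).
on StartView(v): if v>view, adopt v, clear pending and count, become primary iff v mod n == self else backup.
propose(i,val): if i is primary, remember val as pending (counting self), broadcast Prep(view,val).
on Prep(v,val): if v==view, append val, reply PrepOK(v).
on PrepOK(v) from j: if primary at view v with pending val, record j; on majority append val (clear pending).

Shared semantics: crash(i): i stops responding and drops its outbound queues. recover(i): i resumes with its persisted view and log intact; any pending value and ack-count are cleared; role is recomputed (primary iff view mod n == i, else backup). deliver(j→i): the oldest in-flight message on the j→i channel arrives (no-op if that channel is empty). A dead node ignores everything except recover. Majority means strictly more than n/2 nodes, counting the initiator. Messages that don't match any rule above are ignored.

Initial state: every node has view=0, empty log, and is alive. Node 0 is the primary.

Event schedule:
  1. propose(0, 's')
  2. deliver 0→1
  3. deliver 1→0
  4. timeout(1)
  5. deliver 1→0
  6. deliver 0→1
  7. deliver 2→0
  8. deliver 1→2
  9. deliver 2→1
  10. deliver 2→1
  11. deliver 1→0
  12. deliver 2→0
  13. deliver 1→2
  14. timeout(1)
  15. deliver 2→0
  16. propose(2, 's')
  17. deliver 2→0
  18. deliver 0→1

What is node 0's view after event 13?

1

step 1 propose(0,'s'): —
step 2 deliver 0→1: 1={back,v=0,log=s}
step 3 deliver 1→0: 0={prim,v=0,log=s}
step 4 timeout(1): 1={prim,v=1,log=s}
step 5 deliver 1→0: 0={back,v=1,log=s}
step 6 deliver 0→1: —
step 7 deliver 2→0: —
step 8 deliver 1→2: 2={back,v=1,log=-}
step 9 deliver 2→1: —
step 10 deliver 2→1: —
step 11 deliver 1→0: —
step 12 deliver 2→0: —
step 13 deliver 1→2: —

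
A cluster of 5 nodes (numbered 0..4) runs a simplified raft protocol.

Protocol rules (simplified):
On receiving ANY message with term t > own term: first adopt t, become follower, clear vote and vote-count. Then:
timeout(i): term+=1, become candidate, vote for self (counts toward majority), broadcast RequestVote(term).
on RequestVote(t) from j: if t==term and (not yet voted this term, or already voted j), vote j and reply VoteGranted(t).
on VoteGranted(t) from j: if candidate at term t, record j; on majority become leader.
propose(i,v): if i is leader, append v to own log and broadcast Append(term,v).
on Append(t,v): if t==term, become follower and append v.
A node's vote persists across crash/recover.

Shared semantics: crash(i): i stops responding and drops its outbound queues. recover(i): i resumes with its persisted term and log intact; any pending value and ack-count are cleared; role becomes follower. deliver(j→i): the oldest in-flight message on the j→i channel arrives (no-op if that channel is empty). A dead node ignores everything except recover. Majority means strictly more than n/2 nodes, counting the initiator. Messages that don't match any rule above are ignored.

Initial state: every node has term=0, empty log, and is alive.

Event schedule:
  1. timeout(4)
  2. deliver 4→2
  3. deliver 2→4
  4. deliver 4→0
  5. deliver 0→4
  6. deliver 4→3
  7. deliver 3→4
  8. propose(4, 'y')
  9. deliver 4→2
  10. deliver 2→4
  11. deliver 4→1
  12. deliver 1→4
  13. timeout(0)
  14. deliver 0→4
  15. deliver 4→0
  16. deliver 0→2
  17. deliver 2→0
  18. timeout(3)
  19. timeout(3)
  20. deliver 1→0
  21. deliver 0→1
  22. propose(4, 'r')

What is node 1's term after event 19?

1

step 1 timeout(4): 4={cand,t=1,log=-}
step 2 deliver 4→2: 2={foll,t=1,log=-}
step 3 deliver 2→4: —
step 4 deliver 4→0: 0={foll,t=1,log=-}
step 5 deliver 0→4: 4={lead,t=1,log=-}
step 6 deliver 4→3: 3={foll,t=1,log=-}
step 7 deliver 3→4: —
step 8 propose(4,'y'): 4={lead,t=1,log=y}
step 9 deliver 4→2: 2={foll,t=1,log=y}
step 10 deliver 2→4: —
step 11 deliver 4→1: 1={foll,t=1,log=-}
step 12 deliver 1→4: —
step 13 timeout(0): 0={cand,t=2,log=-}
step 14 deliver 0→4: 4={foll,t=2,log=y}
step 15 deliver 4→0: —
step 16 deliver 0→2: 2={foll,t=2,log=y}
step 17 deliver 2→0: —
step 18 timeout(3): 3={cand,t=2,log=-}
step 19 timeout(3): 3={cand,t=3,log=-}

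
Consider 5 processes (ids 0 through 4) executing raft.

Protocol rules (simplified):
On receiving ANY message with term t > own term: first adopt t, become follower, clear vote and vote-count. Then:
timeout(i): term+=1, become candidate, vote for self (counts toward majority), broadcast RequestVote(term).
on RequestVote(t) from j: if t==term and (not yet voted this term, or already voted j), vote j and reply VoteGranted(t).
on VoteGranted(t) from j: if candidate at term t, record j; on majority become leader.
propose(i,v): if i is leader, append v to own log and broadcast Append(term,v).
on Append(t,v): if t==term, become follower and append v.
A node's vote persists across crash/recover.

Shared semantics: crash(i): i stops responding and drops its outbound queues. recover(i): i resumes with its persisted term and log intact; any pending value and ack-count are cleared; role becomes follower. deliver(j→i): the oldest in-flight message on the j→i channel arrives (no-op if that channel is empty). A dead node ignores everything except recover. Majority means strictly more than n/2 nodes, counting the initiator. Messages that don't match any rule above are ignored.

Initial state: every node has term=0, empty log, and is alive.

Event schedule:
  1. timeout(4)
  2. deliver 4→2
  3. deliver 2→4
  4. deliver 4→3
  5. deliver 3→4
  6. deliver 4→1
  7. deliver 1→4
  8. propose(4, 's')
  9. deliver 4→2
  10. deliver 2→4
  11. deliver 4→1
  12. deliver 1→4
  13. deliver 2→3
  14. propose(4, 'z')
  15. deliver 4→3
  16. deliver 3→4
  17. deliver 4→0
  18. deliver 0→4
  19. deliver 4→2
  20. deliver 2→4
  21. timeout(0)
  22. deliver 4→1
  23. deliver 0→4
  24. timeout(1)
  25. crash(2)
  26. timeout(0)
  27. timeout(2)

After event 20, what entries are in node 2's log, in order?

1. timeout(4):  <4:cand t1 ->
2. deliver 4→2:  <2:foll t1 ->
3. deliver 2→4:  nop
4. deliver 4→3:  <3:foll t1 ->
5. deliver 3→4:  <4:lead t1 ->
6. deliver 4→1:  <1:foll t1 ->
7. deliver 1→4:  nop
8. propose(4,'s'):  <4:lead t1 s>
9. deliver 4→2:  <2:foll t1 s>
10. deliver 2→4:  nop
11. deliver 4→1:  <1:foll t1 s>
12. deliver 1→4:  nop
13. deliver 2→3:  nop
14. propose(4,'z'):  <4:lead t1 s,z>
15. deliver 4→3:  <3:foll t1 s>
16. deliver 3→4:  nop
17. deliver 4→0:  <0:foll t1 ->
18. deliver 0→4:  nop
19. deliver 4→2:  <2:foll t1 s,z>
20. deliver 2→4:  nop

s,z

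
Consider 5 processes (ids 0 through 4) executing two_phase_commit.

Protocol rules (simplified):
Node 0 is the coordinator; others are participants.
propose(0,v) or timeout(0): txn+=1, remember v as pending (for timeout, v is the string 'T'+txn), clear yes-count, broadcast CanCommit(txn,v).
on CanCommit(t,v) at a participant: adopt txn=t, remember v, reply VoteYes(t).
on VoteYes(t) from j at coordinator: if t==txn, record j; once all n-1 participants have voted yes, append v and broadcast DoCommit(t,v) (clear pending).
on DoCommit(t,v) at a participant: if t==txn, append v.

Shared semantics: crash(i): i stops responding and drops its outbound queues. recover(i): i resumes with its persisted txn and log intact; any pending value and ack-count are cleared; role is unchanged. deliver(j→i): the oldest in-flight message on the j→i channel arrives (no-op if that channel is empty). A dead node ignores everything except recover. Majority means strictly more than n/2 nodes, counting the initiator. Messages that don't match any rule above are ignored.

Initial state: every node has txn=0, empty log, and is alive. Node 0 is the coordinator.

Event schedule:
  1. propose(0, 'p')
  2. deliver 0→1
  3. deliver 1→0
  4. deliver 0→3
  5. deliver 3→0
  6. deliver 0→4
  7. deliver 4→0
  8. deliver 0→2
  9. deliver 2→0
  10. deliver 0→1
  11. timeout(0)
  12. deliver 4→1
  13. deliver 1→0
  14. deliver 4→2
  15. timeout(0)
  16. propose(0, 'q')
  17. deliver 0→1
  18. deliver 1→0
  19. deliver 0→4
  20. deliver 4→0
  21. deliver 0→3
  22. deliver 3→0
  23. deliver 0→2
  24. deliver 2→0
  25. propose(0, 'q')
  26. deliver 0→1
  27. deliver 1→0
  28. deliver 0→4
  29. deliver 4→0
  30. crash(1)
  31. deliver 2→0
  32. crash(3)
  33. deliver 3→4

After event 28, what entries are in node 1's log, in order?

p

after 1 — propose(0,'p'): n0:coor/t1/[-]
after 2 — deliver 0→1: n1:part/t1/[-]
after 3 — deliver 1→0: ·
after 4 — deliver 0→3: n3:part/t1/[-]
after 5 — deliver 3→0: ·
after 6 — deliver 0→4: n4:part/t1/[-]
after 7 — deliver 4→0: ·
after 8 — deliver 0→2: n2:part/t1/[-]
after 9 — deliver 2→0: n0:coor/t1/[p]
after 10 — deliver 0→1: n1:part/t1/[p]
after 11 — timeout(0): n0:coor/t2/[p]
after 12 — deliver 4→1: ·
after 13 — deliver 1→0: ·
after 14 — deliver 4→2: ·
after 15 — timeout(0): n0:coor/t3/[p]
after 16 — propose(0,'q'): n0:coor/t4/[p]
after 17 — deliver 0→1: n1:part/t2/[p]
after 18 — deliver 1→0: ·
after 19 — deliver 0→4: n4:part/t1/[p]
after 20 — deliver 4→0: ·
after 21 — deliver 0→3: n3:part/t1/[p]
after 22 — deliver 3→0: ·
after 23 — deliver 0→2: n2:part/t1/[p]
after 24 — deliver 2→0: ·
after 25 — propose(0,'q'): n0:coor/t5/[p]
after 26 — deliver 0→1: n1:part/t3/[p]
after 27 — deliver 1→0: ·
after 28 — deliver 0→4: n4:part/t2/[p]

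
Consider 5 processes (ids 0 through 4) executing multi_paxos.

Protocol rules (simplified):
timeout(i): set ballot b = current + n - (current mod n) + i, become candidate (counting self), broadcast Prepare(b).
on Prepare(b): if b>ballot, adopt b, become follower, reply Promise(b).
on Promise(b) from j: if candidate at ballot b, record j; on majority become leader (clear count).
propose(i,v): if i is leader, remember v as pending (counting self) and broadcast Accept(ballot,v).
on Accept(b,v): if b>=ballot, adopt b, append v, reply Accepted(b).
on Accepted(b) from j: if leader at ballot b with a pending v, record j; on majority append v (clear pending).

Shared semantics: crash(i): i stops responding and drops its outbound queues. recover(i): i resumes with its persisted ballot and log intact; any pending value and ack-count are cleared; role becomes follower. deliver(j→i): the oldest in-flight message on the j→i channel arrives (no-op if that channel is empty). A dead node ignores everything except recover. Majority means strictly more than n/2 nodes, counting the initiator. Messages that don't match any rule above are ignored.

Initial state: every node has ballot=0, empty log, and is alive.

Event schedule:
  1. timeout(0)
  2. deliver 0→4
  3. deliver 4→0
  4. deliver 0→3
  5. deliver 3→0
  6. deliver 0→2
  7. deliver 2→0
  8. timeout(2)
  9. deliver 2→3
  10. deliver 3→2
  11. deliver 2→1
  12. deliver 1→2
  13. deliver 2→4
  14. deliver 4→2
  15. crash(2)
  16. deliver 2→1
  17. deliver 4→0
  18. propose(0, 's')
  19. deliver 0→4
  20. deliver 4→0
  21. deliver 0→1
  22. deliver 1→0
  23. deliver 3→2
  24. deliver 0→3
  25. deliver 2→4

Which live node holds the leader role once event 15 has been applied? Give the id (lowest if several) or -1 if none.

1. timeout(0):  <0:cand b5 ->
2. deliver 0→4:  <4:foll b5 ->
3. deliver 4→0:  nop
4. deliver 0→3:  <3:foll b5 ->
5. deliver 3→0:  <0:lead b5 ->
6. deliver 0→2:  <2:foll b5 ->
7. deliver 2→0:  nop
8. timeout(2):  <2:cand b12 ->
9. deliver 2→3:  <3:foll b12 ->
10. deliver 3→2:  nop
11. deliver 2→1:  <1:foll b12 ->
12. deliver 1→2:  <2:lead b12 ->
13. deliver 2→4:  <4:foll b12 ->
14. deliver 4→2:  nop
15. crash(2):  <2:✗lead b12 ->

0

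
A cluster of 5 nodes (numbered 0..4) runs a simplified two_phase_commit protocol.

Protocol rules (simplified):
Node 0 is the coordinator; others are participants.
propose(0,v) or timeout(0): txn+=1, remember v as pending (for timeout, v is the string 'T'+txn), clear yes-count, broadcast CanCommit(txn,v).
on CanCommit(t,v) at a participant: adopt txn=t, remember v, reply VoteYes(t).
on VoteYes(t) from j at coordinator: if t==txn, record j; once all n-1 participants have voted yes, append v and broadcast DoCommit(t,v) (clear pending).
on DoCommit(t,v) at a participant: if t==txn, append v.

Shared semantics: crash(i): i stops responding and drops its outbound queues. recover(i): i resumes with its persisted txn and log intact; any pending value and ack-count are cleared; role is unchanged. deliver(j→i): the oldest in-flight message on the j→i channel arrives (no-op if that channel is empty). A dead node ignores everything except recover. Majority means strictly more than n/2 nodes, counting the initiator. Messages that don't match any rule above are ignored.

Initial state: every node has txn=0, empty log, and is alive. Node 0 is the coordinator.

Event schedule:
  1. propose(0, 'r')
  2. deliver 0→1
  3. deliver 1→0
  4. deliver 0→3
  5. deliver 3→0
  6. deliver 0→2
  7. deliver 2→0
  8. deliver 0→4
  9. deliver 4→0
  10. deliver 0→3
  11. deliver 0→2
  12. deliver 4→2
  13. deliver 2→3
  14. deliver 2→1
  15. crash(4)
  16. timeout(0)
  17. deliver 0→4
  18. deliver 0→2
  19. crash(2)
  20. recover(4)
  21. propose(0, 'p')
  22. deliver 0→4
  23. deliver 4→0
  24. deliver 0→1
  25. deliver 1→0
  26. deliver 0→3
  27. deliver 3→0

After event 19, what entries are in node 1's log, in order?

[1] propose(0,'r') → N0(coor t1 [-])
[2] deliver 0→1 → N1(part t1 [-])
[3] deliver 1→0 → ∅
[4] deliver 0→3 → N3(part t1 [-])
[5] deliver 3→0 → ∅
[6] deliver 0→2 → N2(part t1 [-])
[7] deliver 2→0 → ∅
[8] deliver 0→4 → N4(part t1 [-])
[9] deliver 4→0 → N0(coor t1 [r])
[10] deliver 0→3 → N3(part t1 [r])
[11] deliver 0→2 → N2(part t1 [r])
[12] deliver 4→2 → ∅
[13] deliver 2→3 → ∅
[14] deliver 2→1 → ∅
[15] crash(4) → N4(✗part t1 [-])
[16] timeout(0) → N0(coor t2 [r])
[17] deliver 0→4 → ∅
[18] deliver 0→2 → N2(part t2 [r])
[19] crash(2) → N2(✗part t2 [r])

empty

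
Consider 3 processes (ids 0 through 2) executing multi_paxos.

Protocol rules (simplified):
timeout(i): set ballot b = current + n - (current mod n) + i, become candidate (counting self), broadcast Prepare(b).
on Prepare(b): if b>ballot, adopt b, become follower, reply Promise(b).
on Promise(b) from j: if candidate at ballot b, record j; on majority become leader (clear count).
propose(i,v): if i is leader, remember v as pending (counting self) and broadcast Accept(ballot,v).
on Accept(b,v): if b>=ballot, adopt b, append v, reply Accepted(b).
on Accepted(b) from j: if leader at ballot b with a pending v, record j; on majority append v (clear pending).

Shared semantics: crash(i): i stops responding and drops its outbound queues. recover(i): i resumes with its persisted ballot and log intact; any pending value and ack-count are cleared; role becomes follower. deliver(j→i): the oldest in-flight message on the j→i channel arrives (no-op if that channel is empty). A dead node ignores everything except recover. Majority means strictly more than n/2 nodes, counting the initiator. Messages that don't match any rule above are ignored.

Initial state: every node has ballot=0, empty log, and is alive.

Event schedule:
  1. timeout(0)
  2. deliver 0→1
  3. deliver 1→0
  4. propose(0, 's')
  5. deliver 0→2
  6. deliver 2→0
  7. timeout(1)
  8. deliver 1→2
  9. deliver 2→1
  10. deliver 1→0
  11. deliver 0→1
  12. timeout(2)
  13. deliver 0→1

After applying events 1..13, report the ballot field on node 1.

7

e1 timeout(0): 0[cand,b=3,-]
e2 deliver 0→1: 1[foll,b=3,-]
e3 deliver 1→0: 0[lead,b=3,-]
e4 propose(0,'s'): ·
e5 deliver 0→2: 2[foll,b=3,-]
e6 deliver 2→0: ·
e7 timeout(1): 1[cand,b=7,-]
e8 deliver 1→2: 2[foll,b=7,-]
e9 deliver 2→1: 1[lead,b=7,-]
e10 deliver 1→0: 0[foll,b=7,-]
e11 deliver 0→1: ·
e12 timeout(2): 2[cand,b=11,-]
e13 deliver 0→1: ·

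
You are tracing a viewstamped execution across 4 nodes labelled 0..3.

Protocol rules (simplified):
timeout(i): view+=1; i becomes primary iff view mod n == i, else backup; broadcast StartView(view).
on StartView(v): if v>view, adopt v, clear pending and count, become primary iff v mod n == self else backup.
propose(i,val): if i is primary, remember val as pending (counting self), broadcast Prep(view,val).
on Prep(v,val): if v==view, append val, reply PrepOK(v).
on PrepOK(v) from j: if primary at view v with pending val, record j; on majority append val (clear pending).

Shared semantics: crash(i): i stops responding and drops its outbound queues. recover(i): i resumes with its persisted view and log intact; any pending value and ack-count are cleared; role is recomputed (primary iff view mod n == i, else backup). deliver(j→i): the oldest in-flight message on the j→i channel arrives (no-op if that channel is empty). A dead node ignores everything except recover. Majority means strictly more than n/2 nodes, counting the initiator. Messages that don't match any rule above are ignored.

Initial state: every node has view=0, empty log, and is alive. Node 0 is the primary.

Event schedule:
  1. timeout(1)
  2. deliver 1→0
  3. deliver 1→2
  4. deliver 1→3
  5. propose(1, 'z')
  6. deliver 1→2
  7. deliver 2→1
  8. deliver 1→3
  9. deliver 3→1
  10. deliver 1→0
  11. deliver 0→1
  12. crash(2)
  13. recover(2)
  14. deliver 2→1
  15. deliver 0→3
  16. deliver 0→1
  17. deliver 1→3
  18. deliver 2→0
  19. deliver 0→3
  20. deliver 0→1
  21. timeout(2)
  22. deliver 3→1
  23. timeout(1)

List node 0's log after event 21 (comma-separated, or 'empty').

z

1. timeout(1):  <1:prim v1 ->
2. deliver 1→0:  <0:back v1 ->
3. deliver 1→2:  <2:back v1 ->
4. deliver 1→3:  <3:back v1 ->
5. propose(1,'z'):  nop
6. deliver 1→2:  <2:back v1 z>
7. deliver 2→1:  nop
8. deliver 1→3:  <3:back v1 z>
9. deliver 3→1:  <1:prim v1 z>
10. deliver 1→0:  <0:back v1 z>
11. deliver 0→1:  nop
12. crash(2):  <2:✗back v1 z>
13. recover(2):  <2:back v1 z>
14. deliver 2→1:  nop
15. deliver 0→3:  nop
16. deliver 0→1:  nop
17. deliver 1→3:  nop
18. deliver 2→0:  nop
19. deliver 0→3:  nop
20. deliver 0→1:  nop
21. timeout(2):  <2:prim v2 z>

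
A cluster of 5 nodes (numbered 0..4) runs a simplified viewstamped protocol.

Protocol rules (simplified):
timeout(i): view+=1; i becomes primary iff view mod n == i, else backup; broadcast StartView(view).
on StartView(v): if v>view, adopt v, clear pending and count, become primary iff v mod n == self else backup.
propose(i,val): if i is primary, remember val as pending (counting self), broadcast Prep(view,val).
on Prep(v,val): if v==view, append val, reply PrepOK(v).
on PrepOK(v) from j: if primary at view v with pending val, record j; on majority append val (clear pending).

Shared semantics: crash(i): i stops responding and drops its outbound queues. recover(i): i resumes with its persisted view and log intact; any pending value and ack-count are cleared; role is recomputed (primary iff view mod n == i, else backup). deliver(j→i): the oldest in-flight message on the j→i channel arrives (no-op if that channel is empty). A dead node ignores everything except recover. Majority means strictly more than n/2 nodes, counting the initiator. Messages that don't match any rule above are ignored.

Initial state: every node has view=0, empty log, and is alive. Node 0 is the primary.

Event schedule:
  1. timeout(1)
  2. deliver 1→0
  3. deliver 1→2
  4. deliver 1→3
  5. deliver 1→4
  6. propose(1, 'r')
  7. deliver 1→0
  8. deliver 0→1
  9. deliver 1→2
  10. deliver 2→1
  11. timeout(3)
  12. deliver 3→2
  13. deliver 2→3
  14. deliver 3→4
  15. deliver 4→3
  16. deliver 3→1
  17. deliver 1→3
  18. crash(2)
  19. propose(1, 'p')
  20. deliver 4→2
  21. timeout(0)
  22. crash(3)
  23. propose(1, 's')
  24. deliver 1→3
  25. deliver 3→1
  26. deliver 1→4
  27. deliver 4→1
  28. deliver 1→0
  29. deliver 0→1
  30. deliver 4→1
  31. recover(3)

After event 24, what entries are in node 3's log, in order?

empty

step 1 timeout(1): 1={prim,v=1,log=-}
step 2 deliver 1→0: 0={back,v=1,log=-}
step 3 deliver 1→2: 2={back,v=1,log=-}
step 4 deliver 1→3: 3={back,v=1,log=-}
step 5 deliver 1→4: 4={back,v=1,log=-}
step 6 propose(1,'r'): —
step 7 deliver 1→0: 0={back,v=1,log=r}
step 8 deliver 0→1: —
step 9 deliver 1→2: 2={back,v=1,log=r}
step 10 deliver 2→1: 1={prim,v=1,log=r}
step 11 timeout(3): 3={back,v=2,log=-}
step 12 deliver 3→2: 2={prim,v=2,log=r}
step 13 deliver 2→3: —
step 14 deliver 3→4: 4={back,v=2,log=-}
step 15 deliver 4→3: —
step 16 deliver 3→1: 1={back,v=2,log=r}
step 17 deliver 1→3: —
step 18 crash(2): 2={✗prim,v=2,log=r}
step 19 propose(1,'p'): —
step 20 deliver 4→2: —
step 21 timeout(0): 0={back,v=2,log=r}
step 22 crash(3): 3={✗back,v=2,log=-}
step 23 propose(1,'s'): —
step 24 deliver 1→3: —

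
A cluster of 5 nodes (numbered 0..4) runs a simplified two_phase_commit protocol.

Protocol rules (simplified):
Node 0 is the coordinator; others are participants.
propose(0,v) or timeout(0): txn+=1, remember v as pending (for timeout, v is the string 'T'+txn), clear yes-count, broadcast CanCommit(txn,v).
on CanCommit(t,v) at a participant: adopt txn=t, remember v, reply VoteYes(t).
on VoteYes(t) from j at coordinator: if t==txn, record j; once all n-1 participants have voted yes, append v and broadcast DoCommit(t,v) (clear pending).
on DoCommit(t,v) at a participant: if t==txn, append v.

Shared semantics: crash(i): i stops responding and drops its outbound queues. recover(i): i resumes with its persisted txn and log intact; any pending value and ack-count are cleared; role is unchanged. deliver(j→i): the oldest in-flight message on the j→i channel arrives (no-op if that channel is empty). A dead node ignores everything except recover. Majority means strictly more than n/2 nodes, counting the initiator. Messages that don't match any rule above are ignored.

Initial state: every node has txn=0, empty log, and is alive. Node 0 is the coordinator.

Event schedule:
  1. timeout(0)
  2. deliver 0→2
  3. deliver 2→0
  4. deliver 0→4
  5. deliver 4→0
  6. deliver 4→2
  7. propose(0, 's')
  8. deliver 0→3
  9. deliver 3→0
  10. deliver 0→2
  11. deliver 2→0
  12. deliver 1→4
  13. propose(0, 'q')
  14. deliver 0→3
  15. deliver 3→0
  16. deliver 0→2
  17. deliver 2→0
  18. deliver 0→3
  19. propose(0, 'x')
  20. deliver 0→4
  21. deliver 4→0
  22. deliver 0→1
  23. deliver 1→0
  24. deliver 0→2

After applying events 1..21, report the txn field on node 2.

3

after 1 — timeout(0): n0:coor/t1/[-]
after 2 — deliver 0→2: n2:part/t1/[-]
after 3 — deliver 2→0: ·
after 4 — deliver 0→4: n4:part/t1/[-]
after 5 — deliver 4→0: ·
after 6 — deliver 4→2: ·
after 7 — propose(0,'s'): n0:coor/t2/[-]
after 8 — deliver 0→3: n3:part/t1/[-]
after 9 — deliver 3→0: ·
after 10 — deliver 0→2: n2:part/t2/[-]
after 11 — deliver 2→0: ·
after 12 — deliver 1→4: ·
after 13 — propose(0,'q'): n0:coor/t3/[-]
after 14 — deliver 0→3: n3:part/t2/[-]
after 15 — deliver 3→0: ·
after 16 — deliver 0→2: n2:part/t3/[-]
after 17 — deliver 2→0: ·
after 18 — deliver 0→3: n3:part/t3/[-]
after 19 — propose(0,'x'): n0:coor/t4/[-]
after 20 — deliver 0→4: n4:part/t2/[-]
after 21 — deliver 4→0: ·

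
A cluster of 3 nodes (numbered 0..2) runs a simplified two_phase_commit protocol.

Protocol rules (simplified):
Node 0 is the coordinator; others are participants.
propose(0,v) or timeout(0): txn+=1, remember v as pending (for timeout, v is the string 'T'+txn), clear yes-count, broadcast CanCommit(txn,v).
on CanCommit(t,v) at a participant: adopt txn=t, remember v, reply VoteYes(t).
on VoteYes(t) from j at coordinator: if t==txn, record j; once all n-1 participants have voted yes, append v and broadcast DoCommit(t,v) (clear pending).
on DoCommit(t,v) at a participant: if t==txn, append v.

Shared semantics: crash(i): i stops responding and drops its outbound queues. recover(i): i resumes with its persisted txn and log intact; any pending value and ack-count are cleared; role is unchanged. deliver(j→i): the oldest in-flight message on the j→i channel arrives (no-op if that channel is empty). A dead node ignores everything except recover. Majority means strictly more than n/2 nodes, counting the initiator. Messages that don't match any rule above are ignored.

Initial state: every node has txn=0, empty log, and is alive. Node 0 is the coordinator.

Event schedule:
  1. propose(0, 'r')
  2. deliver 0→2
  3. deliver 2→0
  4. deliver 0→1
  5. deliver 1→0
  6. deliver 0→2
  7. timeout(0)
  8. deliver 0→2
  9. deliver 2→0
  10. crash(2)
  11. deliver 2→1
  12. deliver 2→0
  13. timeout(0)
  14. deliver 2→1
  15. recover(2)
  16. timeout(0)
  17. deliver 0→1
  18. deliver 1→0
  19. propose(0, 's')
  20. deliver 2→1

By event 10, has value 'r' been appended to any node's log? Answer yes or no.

yes

1. propose(0,'r'):  <0:coor t1 ->
2. deliver 0→2:  <2:part t1 ->
3. deliver 2→0:  nop
4. deliver 0→1:  <1:part t1 ->
5. deliver 1→0:  <0:coor t1 r>
6. deliver 0→2:  <2:part t1 r>
7. timeout(0):  <0:coor t2 r>
8. deliver 0→2:  <2:part t2 r>
9. deliver 2→0:  nop
10. crash(2):  <2:✗part t2 r>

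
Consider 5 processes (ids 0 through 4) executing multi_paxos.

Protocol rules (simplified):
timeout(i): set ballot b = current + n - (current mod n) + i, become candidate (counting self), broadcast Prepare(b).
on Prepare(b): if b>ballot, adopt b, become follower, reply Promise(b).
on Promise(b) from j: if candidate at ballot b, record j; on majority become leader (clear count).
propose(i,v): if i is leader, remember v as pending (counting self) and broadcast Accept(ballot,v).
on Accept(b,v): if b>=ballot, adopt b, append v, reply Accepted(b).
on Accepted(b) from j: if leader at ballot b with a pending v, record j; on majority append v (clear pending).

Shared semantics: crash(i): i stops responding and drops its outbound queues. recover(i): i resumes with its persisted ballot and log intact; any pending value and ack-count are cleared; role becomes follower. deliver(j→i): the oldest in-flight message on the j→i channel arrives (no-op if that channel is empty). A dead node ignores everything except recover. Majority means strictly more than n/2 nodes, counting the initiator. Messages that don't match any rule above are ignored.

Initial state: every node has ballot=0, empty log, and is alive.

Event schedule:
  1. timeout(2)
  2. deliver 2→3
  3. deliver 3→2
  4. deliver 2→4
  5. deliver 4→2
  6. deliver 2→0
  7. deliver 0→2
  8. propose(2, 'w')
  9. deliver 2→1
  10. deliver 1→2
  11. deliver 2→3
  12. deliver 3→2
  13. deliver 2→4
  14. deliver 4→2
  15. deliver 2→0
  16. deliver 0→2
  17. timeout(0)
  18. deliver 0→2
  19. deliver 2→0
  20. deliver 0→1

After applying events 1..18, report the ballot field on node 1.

7

e1 timeout(2): 2[cand,b=7,-]
e2 deliver 2→3: 3[foll,b=7,-]
e3 deliver 3→2: ·
e4 deliver 2→4: 4[foll,b=7,-]
e5 deliver 4→2: 2[lead,b=7,-]
e6 deliver 2→0: 0[foll,b=7,-]
e7 deliver 0→2: ·
e8 propose(2,'w'): ·
e9 deliver 2→1: 1[foll,b=7,-]
e10 deliver 1→2: ·
e11 deliver 2→3: 3[foll,b=7,w]
e12 deliver 3→2: ·
e13 deliver 2→4: 4[foll,b=7,w]
e14 deliver 4→2: 2[lead,b=7,w]
e15 deliver 2→0: 0[foll,b=7,w]
e16 deliver 0→2: ·
e17 timeout(0): 0[cand,b=10,w]
e18 deliver 0→2: 2[foll,b=10,w]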